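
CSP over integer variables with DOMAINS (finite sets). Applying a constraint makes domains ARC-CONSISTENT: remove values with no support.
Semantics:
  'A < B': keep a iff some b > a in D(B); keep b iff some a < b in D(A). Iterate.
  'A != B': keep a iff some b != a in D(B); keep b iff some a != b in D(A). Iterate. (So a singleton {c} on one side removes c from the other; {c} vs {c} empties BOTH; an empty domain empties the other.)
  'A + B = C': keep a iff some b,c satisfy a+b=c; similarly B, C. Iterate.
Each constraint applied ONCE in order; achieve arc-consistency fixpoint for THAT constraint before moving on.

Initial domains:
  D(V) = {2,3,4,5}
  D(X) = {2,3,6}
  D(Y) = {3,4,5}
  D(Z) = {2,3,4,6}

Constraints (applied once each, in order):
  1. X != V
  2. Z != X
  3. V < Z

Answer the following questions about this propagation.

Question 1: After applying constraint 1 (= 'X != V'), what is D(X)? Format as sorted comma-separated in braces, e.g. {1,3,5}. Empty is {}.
Constraint 1 (X != V) on D(X)={2,3,6} D(V)={2,3,4,5}: no change
So after constraint 1: D(X) = {2,3,6}

Answer: {2,3,6}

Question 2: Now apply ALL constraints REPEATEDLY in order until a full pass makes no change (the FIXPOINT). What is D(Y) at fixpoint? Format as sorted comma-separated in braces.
pass 0 (initial): D(Y)={3,4,5}
pass 1: Z {2,3,4,6}->{3,4,6}
pass 2: no change
Fixpoint after 2 passes: D(Y) = {3,4,5}

Answer: {3,4,5}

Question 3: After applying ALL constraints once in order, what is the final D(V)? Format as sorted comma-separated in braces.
Constraint 1 (X != V) on D(X)={2,3,6} D(V)={2,3,4,5}: no change
Constraint 2 (Z != X) on D(Z)={2,3,4,6} D(X)={2,3,6}: no change
Constraint 3 (V < Z) on D(V)={2,3,4,5} D(Z)={2,3,4,6}: Z {2,3,4,6}->{3,4,6}
So after all 3 constraints: D(V) = {2,3,4,5}

Answer: {2,3,4,5}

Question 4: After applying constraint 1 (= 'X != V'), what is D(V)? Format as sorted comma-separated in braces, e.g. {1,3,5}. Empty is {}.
Answer: {2,3,4,5}

Derivation:
Constraint 1 (X != V) on D(X)={2,3,6} D(V)={2,3,4,5}: no change
So after constraint 1: D(V) = {2,3,4,5}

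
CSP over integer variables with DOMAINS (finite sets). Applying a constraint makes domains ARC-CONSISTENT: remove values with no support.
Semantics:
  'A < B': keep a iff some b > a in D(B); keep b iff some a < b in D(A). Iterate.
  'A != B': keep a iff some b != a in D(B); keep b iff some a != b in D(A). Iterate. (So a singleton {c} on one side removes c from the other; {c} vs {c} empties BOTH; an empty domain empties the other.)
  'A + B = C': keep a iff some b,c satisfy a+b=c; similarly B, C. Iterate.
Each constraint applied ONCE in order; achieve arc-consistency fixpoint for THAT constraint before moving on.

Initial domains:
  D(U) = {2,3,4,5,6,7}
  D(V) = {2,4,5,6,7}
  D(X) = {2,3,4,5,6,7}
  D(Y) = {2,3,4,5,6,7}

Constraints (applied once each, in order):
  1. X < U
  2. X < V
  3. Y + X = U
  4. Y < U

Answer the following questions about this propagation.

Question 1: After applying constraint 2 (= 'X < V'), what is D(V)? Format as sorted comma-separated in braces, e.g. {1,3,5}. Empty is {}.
Constraint 1 (X < U) on D(X)={2,3,4,5,6,7} D(U)={2,3,4,5,6,7}: X {2,3,4,5,6,7}->{2,3,4,5,6}; U {2,3,4,5,6,7}->{3,4,5,6,7}
Constraint 2 (X < V) on D(X)={2,3,4,5,6} D(V)={2,4,5,6,7}: V {2,4,5,6,7}->{4,5,6,7}
So after constraint 2: D(V) = {4,5,6,7}

Answer: {4,5,6,7}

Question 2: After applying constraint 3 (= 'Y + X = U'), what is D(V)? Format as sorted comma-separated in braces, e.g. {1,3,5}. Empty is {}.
Constraint 1 (X < U) on D(X)={2,3,4,5,6,7} D(U)={2,3,4,5,6,7}: X {2,3,4,5,6,7}->{2,3,4,5,6}; U {2,3,4,5,6,7}->{3,4,5,6,7}
Constraint 2 (X < V) on D(X)={2,3,4,5,6} D(V)={2,4,5,6,7}: V {2,4,5,6,7}->{4,5,6,7}
Constraint 3 (Y + X = U) on D(Y)={2,3,4,5,6,7} D(X)={2,3,4,5,6} D(U)={3,4,5,6,7}: Y {2,3,4,5,6,7}->{2,3,4,5}; X {2,3,4,5,6}->{2,3,4,5}; U {3,4,5,6,7}->{4,5,6,7}
So after constraint 3: D(V) = {4,5,6,7}

Answer: {4,5,6,7}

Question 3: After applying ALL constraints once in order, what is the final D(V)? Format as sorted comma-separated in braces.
Constraint 1 (X < U) on D(X)={2,3,4,5,6,7} D(U)={2,3,4,5,6,7}: X {2,3,4,5,6,7}->{2,3,4,5,6}; U {2,3,4,5,6,7}->{3,4,5,6,7}
Constraint 2 (X < V) on D(X)={2,3,4,5,6} D(V)={2,4,5,6,7}: V {2,4,5,6,7}->{4,5,6,7}
Constraint 3 (Y + X = U) on D(Y)={2,3,4,5,6,7} D(X)={2,3,4,5,6} D(U)={3,4,5,6,7}: Y {2,3,4,5,6,7}->{2,3,4,5}; X {2,3,4,5,6}->{2,3,4,5}; U {3,4,5,6,7}->{4,5,6,7}
Constraint 4 (Y < U) on D(Y)={2,3,4,5} D(U)={4,5,6,7}: no change
So after all 4 constraints: D(V) = {4,5,6,7}

Answer: {4,5,6,7}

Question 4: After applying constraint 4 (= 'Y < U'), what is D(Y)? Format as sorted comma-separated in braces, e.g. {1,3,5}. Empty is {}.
Constraint 1 (X < U) on D(X)={2,3,4,5,6,7} D(U)={2,3,4,5,6,7}: X {2,3,4,5,6,7}->{2,3,4,5,6}; U {2,3,4,5,6,7}->{3,4,5,6,7}
Constraint 2 (X < V) on D(X)={2,3,4,5,6} D(V)={2,4,5,6,7}: V {2,4,5,6,7}->{4,5,6,7}
Constraint 3 (Y + X = U) on D(Y)={2,3,4,5,6,7} D(X)={2,3,4,5,6} D(U)={3,4,5,6,7}: Y {2,3,4,5,6,7}->{2,3,4,5}; X {2,3,4,5,6}->{2,3,4,5}; U {3,4,5,6,7}->{4,5,6,7}
Constraint 4 (Y < U) on D(Y)={2,3,4,5} D(U)={4,5,6,7}: no change
So after constraint 4: D(Y) = {2,3,4,5}

Answer: {2,3,4,5}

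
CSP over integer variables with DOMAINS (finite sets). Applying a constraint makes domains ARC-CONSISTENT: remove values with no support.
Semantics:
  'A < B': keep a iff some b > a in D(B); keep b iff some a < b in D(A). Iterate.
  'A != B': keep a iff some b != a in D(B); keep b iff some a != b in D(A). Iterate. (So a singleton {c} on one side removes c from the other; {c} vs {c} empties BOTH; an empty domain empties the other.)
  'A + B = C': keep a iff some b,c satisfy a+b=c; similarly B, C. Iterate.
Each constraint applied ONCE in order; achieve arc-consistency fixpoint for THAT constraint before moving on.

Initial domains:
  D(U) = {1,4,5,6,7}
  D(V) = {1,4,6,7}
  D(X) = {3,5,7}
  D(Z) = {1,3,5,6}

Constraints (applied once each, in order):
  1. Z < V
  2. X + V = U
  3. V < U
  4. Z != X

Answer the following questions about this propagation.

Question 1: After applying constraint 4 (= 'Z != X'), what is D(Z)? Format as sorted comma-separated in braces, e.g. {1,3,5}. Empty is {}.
Answer: {1,5,6}

Derivation:
Constraint 1 (Z < V) on D(Z)={1,3,5,6} D(V)={1,4,6,7}: V {1,4,6,7}->{4,6,7}
Constraint 2 (X + V = U) on D(X)={3,5,7} D(V)={4,6,7} D(U)={1,4,5,6,7}: X {3,5,7}->{3}; V {4,6,7}->{4}; U {1,4,5,6,7}->{7}
Constraint 3 (V < U) on D(V)={4} D(U)={7}: no change
Constraint 4 (Z != X) on D(Z)={1,3,5,6} D(X)={3}: Z {1,3,5,6}->{1,5,6}
So after constraint 4: D(Z) = {1,5,6}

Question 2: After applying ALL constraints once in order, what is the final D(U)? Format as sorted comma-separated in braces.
Answer: {7}

Derivation:
Constraint 1 (Z < V) on D(Z)={1,3,5,6} D(V)={1,4,6,7}: V {1,4,6,7}->{4,6,7}
Constraint 2 (X + V = U) on D(X)={3,5,7} D(V)={4,6,7} D(U)={1,4,5,6,7}: X {3,5,7}->{3}; V {4,6,7}->{4}; U {1,4,5,6,7}->{7}
Constraint 3 (V < U) on D(V)={4} D(U)={7}: no change
Constraint 4 (Z != X) on D(Z)={1,3,5,6} D(X)={3}: Z {1,3,5,6}->{1,5,6}
So after all 4 constraints: D(U) = {7}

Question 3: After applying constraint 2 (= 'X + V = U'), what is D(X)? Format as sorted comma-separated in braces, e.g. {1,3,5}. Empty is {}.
Answer: {3}

Derivation:
Constraint 1 (Z < V) on D(Z)={1,3,5,6} D(V)={1,4,6,7}: V {1,4,6,7}->{4,6,7}
Constraint 2 (X + V = U) on D(X)={3,5,7} D(V)={4,6,7} D(U)={1,4,5,6,7}: X {3,5,7}->{3}; V {4,6,7}->{4}; U {1,4,5,6,7}->{7}
So after constraint 2: D(X) = {3}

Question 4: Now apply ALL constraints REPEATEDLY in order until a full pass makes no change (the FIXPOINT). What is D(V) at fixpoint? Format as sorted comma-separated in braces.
Answer: {4}

Derivation:
pass 0 (initial): D(V)={1,4,6,7}
pass 1: U {1,4,5,6,7}->{7}; V {1,4,6,7}->{4}; X {3,5,7}->{3}; Z {1,3,5,6}->{1,5,6}
pass 2: Z {1,5,6}->{1}
pass 3: no change
Fixpoint after 3 passes: D(V) = {4}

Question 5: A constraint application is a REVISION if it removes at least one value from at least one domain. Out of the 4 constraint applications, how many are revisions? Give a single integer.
Constraint 1 (Z < V) on D(Z)={1,3,5,6} D(V)={1,4,6,7}: V {1,4,6,7}->{4,6,7} => REVISION
Constraint 2 (X + V = U) on D(X)={3,5,7} D(V)={4,6,7} D(U)={1,4,5,6,7}: X {3,5,7}->{3}; V {4,6,7}->{4}; U {1,4,5,6,7}->{7} => REVISION
Constraint 3 (V < U) on D(V)={4} D(U)={7}: no change => not a revision
Constraint 4 (Z != X) on D(Z)={1,3,5,6} D(X)={3}: Z {1,3,5,6}->{1,5,6} => REVISION
Total revisions = 3

Answer: 3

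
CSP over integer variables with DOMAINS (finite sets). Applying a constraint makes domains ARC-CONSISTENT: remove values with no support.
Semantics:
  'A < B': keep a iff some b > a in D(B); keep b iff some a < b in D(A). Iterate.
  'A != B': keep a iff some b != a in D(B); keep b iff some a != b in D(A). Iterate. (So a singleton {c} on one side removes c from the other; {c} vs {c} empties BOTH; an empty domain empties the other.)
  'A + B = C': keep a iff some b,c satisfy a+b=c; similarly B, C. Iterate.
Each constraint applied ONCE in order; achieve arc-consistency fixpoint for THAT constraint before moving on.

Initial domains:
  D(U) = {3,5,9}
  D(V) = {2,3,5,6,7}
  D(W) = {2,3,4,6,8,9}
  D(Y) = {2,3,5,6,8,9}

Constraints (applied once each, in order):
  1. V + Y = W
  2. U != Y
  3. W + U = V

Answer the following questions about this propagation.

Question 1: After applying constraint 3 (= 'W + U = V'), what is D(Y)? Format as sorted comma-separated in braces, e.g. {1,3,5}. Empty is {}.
Constraint 1 (V + Y = W) on D(V)={2,3,5,6,7} D(Y)={2,3,5,6,8,9} D(W)={2,3,4,6,8,9}: Y {2,3,5,6,8,9}->{2,3,5,6}; W {2,3,4,6,8,9}->{4,6,8,9}
Constraint 2 (U != Y) on D(U)={3,5,9} D(Y)={2,3,5,6}: no change
Constraint 3 (W + U = V) on D(W)={4,6,8,9} D(U)={3,5,9} D(V)={2,3,5,6,7}: W {4,6,8,9}->{4}; U {3,5,9}->{3}; V {2,3,5,6,7}->{7}
So after constraint 3: D(Y) = {2,3,5,6}

Answer: {2,3,5,6}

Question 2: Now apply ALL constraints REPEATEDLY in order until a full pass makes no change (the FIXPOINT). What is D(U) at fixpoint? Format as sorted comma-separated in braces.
Answer: {}

Derivation:
pass 0 (initial): D(U)={3,5,9}
pass 1: U {3,5,9}->{3}; V {2,3,5,6,7}->{7}; W {2,3,4,6,8,9}->{4}; Y {2,3,5,6,8,9}->{2,3,5,6}
pass 2: U {3}->{}; V {7}->{}; W {4}->{}; Y {2,3,5,6}->{}
pass 3: no change
Fixpoint after 3 passes: D(U) = {}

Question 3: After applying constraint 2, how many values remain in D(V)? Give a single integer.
Constraint 1 (V + Y = W) on D(V)={2,3,5,6,7} D(Y)={2,3,5,6,8,9} D(W)={2,3,4,6,8,9}: Y {2,3,5,6,8,9}->{2,3,5,6}; W {2,3,4,6,8,9}->{4,6,8,9}
Constraint 2 (U != Y) on D(U)={3,5,9} D(Y)={2,3,5,6}: no change
So after constraint 2: D(V)={2,3,5,6,7}, size = 5

Answer: 5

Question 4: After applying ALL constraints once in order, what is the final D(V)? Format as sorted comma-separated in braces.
Constraint 1 (V + Y = W) on D(V)={2,3,5,6,7} D(Y)={2,3,5,6,8,9} D(W)={2,3,4,6,8,9}: Y {2,3,5,6,8,9}->{2,3,5,6}; W {2,3,4,6,8,9}->{4,6,8,9}
Constraint 2 (U != Y) on D(U)={3,5,9} D(Y)={2,3,5,6}: no change
Constraint 3 (W + U = V) on D(W)={4,6,8,9} D(U)={3,5,9} D(V)={2,3,5,6,7}: W {4,6,8,9}->{4}; U {3,5,9}->{3}; V {2,3,5,6,7}->{7}
So after all 3 constraints: D(V) = {7}

Answer: {7}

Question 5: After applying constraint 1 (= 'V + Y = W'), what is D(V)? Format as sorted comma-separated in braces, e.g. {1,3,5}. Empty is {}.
Constraint 1 (V + Y = W) on D(V)={2,3,5,6,7} D(Y)={2,3,5,6,8,9} D(W)={2,3,4,6,8,9}: Y {2,3,5,6,8,9}->{2,3,5,6}; W {2,3,4,6,8,9}->{4,6,8,9}
So after constraint 1: D(V) = {2,3,5,6,7}

Answer: {2,3,5,6,7}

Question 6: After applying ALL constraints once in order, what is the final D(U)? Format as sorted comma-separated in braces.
Answer: {3}

Derivation:
Constraint 1 (V + Y = W) on D(V)={2,3,5,6,7} D(Y)={2,3,5,6,8,9} D(W)={2,3,4,6,8,9}: Y {2,3,5,6,8,9}->{2,3,5,6}; W {2,3,4,6,8,9}->{4,6,8,9}
Constraint 2 (U != Y) on D(U)={3,5,9} D(Y)={2,3,5,6}: no change
Constraint 3 (W + U = V) on D(W)={4,6,8,9} D(U)={3,5,9} D(V)={2,3,5,6,7}: W {4,6,8,9}->{4}; U {3,5,9}->{3}; V {2,3,5,6,7}->{7}
So after all 3 constraints: D(U) = {3}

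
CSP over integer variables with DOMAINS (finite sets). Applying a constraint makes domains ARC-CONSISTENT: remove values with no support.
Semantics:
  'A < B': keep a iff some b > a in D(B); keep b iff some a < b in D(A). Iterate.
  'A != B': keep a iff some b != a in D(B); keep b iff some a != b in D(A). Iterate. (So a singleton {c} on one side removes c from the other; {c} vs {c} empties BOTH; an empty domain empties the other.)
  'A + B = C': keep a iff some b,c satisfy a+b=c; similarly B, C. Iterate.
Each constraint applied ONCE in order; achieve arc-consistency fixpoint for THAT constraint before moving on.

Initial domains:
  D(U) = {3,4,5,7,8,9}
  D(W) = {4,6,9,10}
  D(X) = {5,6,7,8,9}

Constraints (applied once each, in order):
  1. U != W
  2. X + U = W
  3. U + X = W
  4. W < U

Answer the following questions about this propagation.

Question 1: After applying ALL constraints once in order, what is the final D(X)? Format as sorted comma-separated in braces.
Answer: {5,6,7}

Derivation:
Constraint 1 (U != W) on D(U)={3,4,5,7,8,9} D(W)={4,6,9,10}: no change
Constraint 2 (X + U = W) on D(X)={5,6,7,8,9} D(U)={3,4,5,7,8,9} D(W)={4,6,9,10}: X {5,6,7,8,9}->{5,6,7}; U {3,4,5,7,8,9}->{3,4,5}; W {4,6,9,10}->{9,10}
Constraint 3 (U + X = W) on D(U)={3,4,5} D(X)={5,6,7} D(W)={9,10}: no change
Constraint 4 (W < U) on D(W)={9,10} D(U)={3,4,5}: W {9,10}->{}; U {3,4,5}->{}
So after all 4 constraints: D(X) = {5,6,7}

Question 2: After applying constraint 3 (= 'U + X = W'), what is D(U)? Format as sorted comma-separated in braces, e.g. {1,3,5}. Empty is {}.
Answer: {3,4,5}

Derivation:
Constraint 1 (U != W) on D(U)={3,4,5,7,8,9} D(W)={4,6,9,10}: no change
Constraint 2 (X + U = W) on D(X)={5,6,7,8,9} D(U)={3,4,5,7,8,9} D(W)={4,6,9,10}: X {5,6,7,8,9}->{5,6,7}; U {3,4,5,7,8,9}->{3,4,5}; W {4,6,9,10}->{9,10}
Constraint 3 (U + X = W) on D(U)={3,4,5} D(X)={5,6,7} D(W)={9,10}: no change
So after constraint 3: D(U) = {3,4,5}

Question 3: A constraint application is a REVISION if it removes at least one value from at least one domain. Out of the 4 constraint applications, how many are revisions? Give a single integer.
Answer: 2

Derivation:
Constraint 1 (U != W) on D(U)={3,4,5,7,8,9} D(W)={4,6,9,10}: no change => not a revision
Constraint 2 (X + U = W) on D(X)={5,6,7,8,9} D(U)={3,4,5,7,8,9} D(W)={4,6,9,10}: X {5,6,7,8,9}->{5,6,7}; U {3,4,5,7,8,9}->{3,4,5}; W {4,6,9,10}->{9,10} => REVISION
Constraint 3 (U + X = W) on D(U)={3,4,5} D(X)={5,6,7} D(W)={9,10}: no change => not a revision
Constraint 4 (W < U) on D(W)={9,10} D(U)={3,4,5}: W {9,10}->{}; U {3,4,5}->{} => REVISION
Total revisions = 2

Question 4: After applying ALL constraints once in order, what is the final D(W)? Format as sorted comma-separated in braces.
Constraint 1 (U != W) on D(U)={3,4,5,7,8,9} D(W)={4,6,9,10}: no change
Constraint 2 (X + U = W) on D(X)={5,6,7,8,9} D(U)={3,4,5,7,8,9} D(W)={4,6,9,10}: X {5,6,7,8,9}->{5,6,7}; U {3,4,5,7,8,9}->{3,4,5}; W {4,6,9,10}->{9,10}
Constraint 3 (U + X = W) on D(U)={3,4,5} D(X)={5,6,7} D(W)={9,10}: no change
Constraint 4 (W < U) on D(W)={9,10} D(U)={3,4,5}: W {9,10}->{}; U {3,4,5}->{}
So after all 4 constraints: D(W) = {}

Answer: {}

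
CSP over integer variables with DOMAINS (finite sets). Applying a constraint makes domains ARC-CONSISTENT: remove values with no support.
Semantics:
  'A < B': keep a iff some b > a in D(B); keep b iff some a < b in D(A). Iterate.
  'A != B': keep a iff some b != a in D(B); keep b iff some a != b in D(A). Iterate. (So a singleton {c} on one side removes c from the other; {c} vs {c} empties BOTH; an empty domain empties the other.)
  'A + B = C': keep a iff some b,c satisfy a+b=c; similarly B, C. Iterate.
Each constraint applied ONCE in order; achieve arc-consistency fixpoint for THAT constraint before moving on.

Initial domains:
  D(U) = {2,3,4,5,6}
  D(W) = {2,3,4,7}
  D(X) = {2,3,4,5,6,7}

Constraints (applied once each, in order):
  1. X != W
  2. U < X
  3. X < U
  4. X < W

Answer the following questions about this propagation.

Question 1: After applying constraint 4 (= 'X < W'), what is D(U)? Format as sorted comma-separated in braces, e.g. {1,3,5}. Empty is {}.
Answer: {4,5,6}

Derivation:
Constraint 1 (X != W) on D(X)={2,3,4,5,6,7} D(W)={2,3,4,7}: no change
Constraint 2 (U < X) on D(U)={2,3,4,5,6} D(X)={2,3,4,5,6,7}: X {2,3,4,5,6,7}->{3,4,5,6,7}
Constraint 3 (X < U) on D(X)={3,4,5,6,7} D(U)={2,3,4,5,6}: X {3,4,5,6,7}->{3,4,5}; U {2,3,4,5,6}->{4,5,6}
Constraint 4 (X < W) on D(X)={3,4,5} D(W)={2,3,4,7}: W {2,3,4,7}->{4,7}
So after constraint 4: D(U) = {4,5,6}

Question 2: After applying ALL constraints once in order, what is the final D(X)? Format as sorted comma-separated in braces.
Constraint 1 (X != W) on D(X)={2,3,4,5,6,7} D(W)={2,3,4,7}: no change
Constraint 2 (U < X) on D(U)={2,3,4,5,6} D(X)={2,3,4,5,6,7}: X {2,3,4,5,6,7}->{3,4,5,6,7}
Constraint 3 (X < U) on D(X)={3,4,5,6,7} D(U)={2,3,4,5,6}: X {3,4,5,6,7}->{3,4,5}; U {2,3,4,5,6}->{4,5,6}
Constraint 4 (X < W) on D(X)={3,4,5} D(W)={2,3,4,7}: W {2,3,4,7}->{4,7}
So after all 4 constraints: D(X) = {3,4,5}

Answer: {3,4,5}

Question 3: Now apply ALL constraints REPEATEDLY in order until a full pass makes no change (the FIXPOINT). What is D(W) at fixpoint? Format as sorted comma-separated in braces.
pass 0 (initial): D(W)={2,3,4,7}
pass 1: U {2,3,4,5,6}->{4,5,6}; W {2,3,4,7}->{4,7}; X {2,3,4,5,6,7}->{3,4,5}
pass 2: U {4,5,6}->{}; W {4,7}->{}; X {3,4,5}->{}
pass 3: no change
Fixpoint after 3 passes: D(W) = {}

Answer: {}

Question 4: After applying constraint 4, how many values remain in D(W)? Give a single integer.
Constraint 1 (X != W) on D(X)={2,3,4,5,6,7} D(W)={2,3,4,7}: no change
Constraint 2 (U < X) on D(U)={2,3,4,5,6} D(X)={2,3,4,5,6,7}: X {2,3,4,5,6,7}->{3,4,5,6,7}
Constraint 3 (X < U) on D(X)={3,4,5,6,7} D(U)={2,3,4,5,6}: X {3,4,5,6,7}->{3,4,5}; U {2,3,4,5,6}->{4,5,6}
Constraint 4 (X < W) on D(X)={3,4,5} D(W)={2,3,4,7}: W {2,3,4,7}->{4,7}
So after constraint 4: D(W)={4,7}, size = 2

Answer: 2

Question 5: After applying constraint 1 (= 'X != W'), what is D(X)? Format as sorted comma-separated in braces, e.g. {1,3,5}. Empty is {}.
Answer: {2,3,4,5,6,7}

Derivation:
Constraint 1 (X != W) on D(X)={2,3,4,5,6,7} D(W)={2,3,4,7}: no change
So after constraint 1: D(X) = {2,3,4,5,6,7}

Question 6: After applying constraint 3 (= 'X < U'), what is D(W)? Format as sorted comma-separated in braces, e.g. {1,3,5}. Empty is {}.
Answer: {2,3,4,7}

Derivation:
Constraint 1 (X != W) on D(X)={2,3,4,5,6,7} D(W)={2,3,4,7}: no change
Constraint 2 (U < X) on D(U)={2,3,4,5,6} D(X)={2,3,4,5,6,7}: X {2,3,4,5,6,7}->{3,4,5,6,7}
Constraint 3 (X < U) on D(X)={3,4,5,6,7} D(U)={2,3,4,5,6}: X {3,4,5,6,7}->{3,4,5}; U {2,3,4,5,6}->{4,5,6}
So after constraint 3: D(W) = {2,3,4,7}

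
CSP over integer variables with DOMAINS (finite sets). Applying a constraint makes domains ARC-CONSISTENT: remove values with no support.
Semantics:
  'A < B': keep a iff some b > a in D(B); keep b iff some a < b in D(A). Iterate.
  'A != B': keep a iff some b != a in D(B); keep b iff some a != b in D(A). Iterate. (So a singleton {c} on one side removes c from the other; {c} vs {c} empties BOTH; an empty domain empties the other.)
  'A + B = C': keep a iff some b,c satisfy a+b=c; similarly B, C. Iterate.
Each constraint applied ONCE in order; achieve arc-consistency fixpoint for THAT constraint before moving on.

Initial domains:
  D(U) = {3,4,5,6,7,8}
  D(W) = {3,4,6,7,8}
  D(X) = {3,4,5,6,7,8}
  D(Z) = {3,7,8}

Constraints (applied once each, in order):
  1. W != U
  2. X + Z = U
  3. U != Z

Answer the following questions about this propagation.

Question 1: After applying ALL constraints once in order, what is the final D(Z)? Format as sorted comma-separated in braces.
Constraint 1 (W != U) on D(W)={3,4,6,7,8} D(U)={3,4,5,6,7,8}: no change
Constraint 2 (X + Z = U) on D(X)={3,4,5,6,7,8} D(Z)={3,7,8} D(U)={3,4,5,6,7,8}: X {3,4,5,6,7,8}->{3,4,5}; Z {3,7,8}->{3}; U {3,4,5,6,7,8}->{6,7,8}
Constraint 3 (U != Z) on D(U)={6,7,8} D(Z)={3}: no change
So after all 3 constraints: D(Z) = {3}

Answer: {3}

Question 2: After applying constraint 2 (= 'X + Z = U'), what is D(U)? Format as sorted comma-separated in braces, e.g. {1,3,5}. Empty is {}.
Answer: {6,7,8}

Derivation:
Constraint 1 (W != U) on D(W)={3,4,6,7,8} D(U)={3,4,5,6,7,8}: no change
Constraint 2 (X + Z = U) on D(X)={3,4,5,6,7,8} D(Z)={3,7,8} D(U)={3,4,5,6,7,8}: X {3,4,5,6,7,8}->{3,4,5}; Z {3,7,8}->{3}; U {3,4,5,6,7,8}->{6,7,8}
So after constraint 2: D(U) = {6,7,8}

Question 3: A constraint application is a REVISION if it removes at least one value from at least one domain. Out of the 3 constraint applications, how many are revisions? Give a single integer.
Constraint 1 (W != U) on D(W)={3,4,6,7,8} D(U)={3,4,5,6,7,8}: no change => not a revision
Constraint 2 (X + Z = U) on D(X)={3,4,5,6,7,8} D(Z)={3,7,8} D(U)={3,4,5,6,7,8}: X {3,4,5,6,7,8}->{3,4,5}; Z {3,7,8}->{3}; U {3,4,5,6,7,8}->{6,7,8} => REVISION
Constraint 3 (U != Z) on D(U)={6,7,8} D(Z)={3}: no change => not a revision
Total revisions = 1

Answer: 1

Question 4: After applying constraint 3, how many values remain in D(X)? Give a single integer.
Constraint 1 (W != U) on D(W)={3,4,6,7,8} D(U)={3,4,5,6,7,8}: no change
Constraint 2 (X + Z = U) on D(X)={3,4,5,6,7,8} D(Z)={3,7,8} D(U)={3,4,5,6,7,8}: X {3,4,5,6,7,8}->{3,4,5}; Z {3,7,8}->{3}; U {3,4,5,6,7,8}->{6,7,8}
Constraint 3 (U != Z) on D(U)={6,7,8} D(Z)={3}: no change
So after constraint 3: D(X)={3,4,5}, size = 3

Answer: 3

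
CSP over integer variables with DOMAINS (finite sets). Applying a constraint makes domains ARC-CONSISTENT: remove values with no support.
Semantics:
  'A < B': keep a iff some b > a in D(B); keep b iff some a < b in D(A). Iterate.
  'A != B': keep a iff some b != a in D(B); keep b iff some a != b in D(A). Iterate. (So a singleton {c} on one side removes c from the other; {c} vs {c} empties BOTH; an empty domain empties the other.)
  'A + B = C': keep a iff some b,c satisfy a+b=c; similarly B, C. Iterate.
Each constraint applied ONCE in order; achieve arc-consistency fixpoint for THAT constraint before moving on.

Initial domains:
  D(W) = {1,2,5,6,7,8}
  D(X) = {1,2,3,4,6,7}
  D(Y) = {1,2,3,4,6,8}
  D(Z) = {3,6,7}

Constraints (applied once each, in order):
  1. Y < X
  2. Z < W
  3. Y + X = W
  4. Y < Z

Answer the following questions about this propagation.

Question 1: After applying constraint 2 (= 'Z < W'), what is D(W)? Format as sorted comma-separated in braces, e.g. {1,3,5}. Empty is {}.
Answer: {5,6,7,8}

Derivation:
Constraint 1 (Y < X) on D(Y)={1,2,3,4,6,8} D(X)={1,2,3,4,6,7}: Y {1,2,3,4,6,8}->{1,2,3,4,6}; X {1,2,3,4,6,7}->{2,3,4,6,7}
Constraint 2 (Z < W) on D(Z)={3,6,7} D(W)={1,2,5,6,7,8}: W {1,2,5,6,7,8}->{5,6,7,8}
So after constraint 2: D(W) = {5,6,7,8}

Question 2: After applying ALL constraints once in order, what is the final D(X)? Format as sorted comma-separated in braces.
Constraint 1 (Y < X) on D(Y)={1,2,3,4,6,8} D(X)={1,2,3,4,6,7}: Y {1,2,3,4,6,8}->{1,2,3,4,6}; X {1,2,3,4,6,7}->{2,3,4,6,7}
Constraint 2 (Z < W) on D(Z)={3,6,7} D(W)={1,2,5,6,7,8}: W {1,2,5,6,7,8}->{5,6,7,8}
Constraint 3 (Y + X = W) on D(Y)={1,2,3,4,6} D(X)={2,3,4,6,7} D(W)={5,6,7,8}: no change
Constraint 4 (Y < Z) on D(Y)={1,2,3,4,6} D(Z)={3,6,7}: no change
So after all 4 constraints: D(X) = {2,3,4,6,7}

Answer: {2,3,4,6,7}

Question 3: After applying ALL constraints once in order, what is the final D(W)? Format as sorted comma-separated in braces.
Constraint 1 (Y < X) on D(Y)={1,2,3,4,6,8} D(X)={1,2,3,4,6,7}: Y {1,2,3,4,6,8}->{1,2,3,4,6}; X {1,2,3,4,6,7}->{2,3,4,6,7}
Constraint 2 (Z < W) on D(Z)={3,6,7} D(W)={1,2,5,6,7,8}: W {1,2,5,6,7,8}->{5,6,7,8}
Constraint 3 (Y + X = W) on D(Y)={1,2,3,4,6} D(X)={2,3,4,6,7} D(W)={5,6,7,8}: no change
Constraint 4 (Y < Z) on D(Y)={1,2,3,4,6} D(Z)={3,6,7}: no change
So after all 4 constraints: D(W) = {5,6,7,8}

Answer: {5,6,7,8}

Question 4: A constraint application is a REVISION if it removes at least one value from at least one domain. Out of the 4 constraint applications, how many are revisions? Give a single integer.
Constraint 1 (Y < X) on D(Y)={1,2,3,4,6,8} D(X)={1,2,3,4,6,7}: Y {1,2,3,4,6,8}->{1,2,3,4,6}; X {1,2,3,4,6,7}->{2,3,4,6,7} => REVISION
Constraint 2 (Z < W) on D(Z)={3,6,7} D(W)={1,2,5,6,7,8}: W {1,2,5,6,7,8}->{5,6,7,8} => REVISION
Constraint 3 (Y + X = W) on D(Y)={1,2,3,4,6} D(X)={2,3,4,6,7} D(W)={5,6,7,8}: no change => not a revision
Constraint 4 (Y < Z) on D(Y)={1,2,3,4,6} D(Z)={3,6,7}: no change => not a revision
Total revisions = 2

Answer: 2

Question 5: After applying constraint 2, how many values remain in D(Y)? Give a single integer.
Answer: 5

Derivation:
Constraint 1 (Y < X) on D(Y)={1,2,3,4,6,8} D(X)={1,2,3,4,6,7}: Y {1,2,3,4,6,8}->{1,2,3,4,6}; X {1,2,3,4,6,7}->{2,3,4,6,7}
Constraint 2 (Z < W) on D(Z)={3,6,7} D(W)={1,2,5,6,7,8}: W {1,2,5,6,7,8}->{5,6,7,8}
So after constraint 2: D(Y)={1,2,3,4,6}, size = 5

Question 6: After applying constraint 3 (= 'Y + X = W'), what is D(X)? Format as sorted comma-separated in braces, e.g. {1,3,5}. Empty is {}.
Constraint 1 (Y < X) on D(Y)={1,2,3,4,6,8} D(X)={1,2,3,4,6,7}: Y {1,2,3,4,6,8}->{1,2,3,4,6}; X {1,2,3,4,6,7}->{2,3,4,6,7}
Constraint 2 (Z < W) on D(Z)={3,6,7} D(W)={1,2,5,6,7,8}: W {1,2,5,6,7,8}->{5,6,7,8}
Constraint 3 (Y + X = W) on D(Y)={1,2,3,4,6} D(X)={2,3,4,6,7} D(W)={5,6,7,8}: no change
So after constraint 3: D(X) = {2,3,4,6,7}

Answer: {2,3,4,6,7}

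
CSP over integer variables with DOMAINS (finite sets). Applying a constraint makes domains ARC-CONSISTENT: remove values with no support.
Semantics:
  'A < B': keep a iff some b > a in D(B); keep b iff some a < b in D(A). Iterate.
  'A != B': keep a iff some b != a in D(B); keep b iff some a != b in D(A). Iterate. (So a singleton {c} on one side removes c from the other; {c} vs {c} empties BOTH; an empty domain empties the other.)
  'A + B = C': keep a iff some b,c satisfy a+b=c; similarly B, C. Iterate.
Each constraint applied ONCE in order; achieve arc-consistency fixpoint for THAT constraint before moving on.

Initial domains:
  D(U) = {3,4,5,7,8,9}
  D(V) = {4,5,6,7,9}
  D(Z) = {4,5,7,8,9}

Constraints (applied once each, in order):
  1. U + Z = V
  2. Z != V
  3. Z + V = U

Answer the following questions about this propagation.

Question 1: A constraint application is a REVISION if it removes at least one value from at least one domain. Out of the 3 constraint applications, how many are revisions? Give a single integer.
Answer: 2

Derivation:
Constraint 1 (U + Z = V) on D(U)={3,4,5,7,8,9} D(Z)={4,5,7,8,9} D(V)={4,5,6,7,9}: U {3,4,5,7,8,9}->{3,4,5}; Z {4,5,7,8,9}->{4,5}; V {4,5,6,7,9}->{7,9} => REVISION
Constraint 2 (Z != V) on D(Z)={4,5} D(V)={7,9}: no change => not a revision
Constraint 3 (Z + V = U) on D(Z)={4,5} D(V)={7,9} D(U)={3,4,5}: Z {4,5}->{}; V {7,9}->{}; U {3,4,5}->{} => REVISION
Total revisions = 2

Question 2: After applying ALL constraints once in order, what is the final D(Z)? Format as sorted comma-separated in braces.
Constraint 1 (U + Z = V) on D(U)={3,4,5,7,8,9} D(Z)={4,5,7,8,9} D(V)={4,5,6,7,9}: U {3,4,5,7,8,9}->{3,4,5}; Z {4,5,7,8,9}->{4,5}; V {4,5,6,7,9}->{7,9}
Constraint 2 (Z != V) on D(Z)={4,5} D(V)={7,9}: no change
Constraint 3 (Z + V = U) on D(Z)={4,5} D(V)={7,9} D(U)={3,4,5}: Z {4,5}->{}; V {7,9}->{}; U {3,4,5}->{}
So after all 3 constraints: D(Z) = {}

Answer: {}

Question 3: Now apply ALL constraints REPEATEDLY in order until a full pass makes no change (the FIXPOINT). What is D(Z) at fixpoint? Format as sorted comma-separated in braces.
pass 0 (initial): D(Z)={4,5,7,8,9}
pass 1: U {3,4,5,7,8,9}->{}; V {4,5,6,7,9}->{}; Z {4,5,7,8,9}->{}
pass 2: no change
Fixpoint after 2 passes: D(Z) = {}

Answer: {}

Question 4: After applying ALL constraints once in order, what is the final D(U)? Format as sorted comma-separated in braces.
Answer: {}

Derivation:
Constraint 1 (U + Z = V) on D(U)={3,4,5,7,8,9} D(Z)={4,5,7,8,9} D(V)={4,5,6,7,9}: U {3,4,5,7,8,9}->{3,4,5}; Z {4,5,7,8,9}->{4,5}; V {4,5,6,7,9}->{7,9}
Constraint 2 (Z != V) on D(Z)={4,5} D(V)={7,9}: no change
Constraint 3 (Z + V = U) on D(Z)={4,5} D(V)={7,9} D(U)={3,4,5}: Z {4,5}->{}; V {7,9}->{}; U {3,4,5}->{}
So after all 3 constraints: D(U) = {}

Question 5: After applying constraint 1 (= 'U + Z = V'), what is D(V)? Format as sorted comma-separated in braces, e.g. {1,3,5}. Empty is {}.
Answer: {7,9}

Derivation:
Constraint 1 (U + Z = V) on D(U)={3,4,5,7,8,9} D(Z)={4,5,7,8,9} D(V)={4,5,6,7,9}: U {3,4,5,7,8,9}->{3,4,5}; Z {4,5,7,8,9}->{4,5}; V {4,5,6,7,9}->{7,9}
So after constraint 1: D(V) = {7,9}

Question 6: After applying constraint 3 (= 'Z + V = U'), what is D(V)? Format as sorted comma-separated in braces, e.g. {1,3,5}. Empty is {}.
Constraint 1 (U + Z = V) on D(U)={3,4,5,7,8,9} D(Z)={4,5,7,8,9} D(V)={4,5,6,7,9}: U {3,4,5,7,8,9}->{3,4,5}; Z {4,5,7,8,9}->{4,5}; V {4,5,6,7,9}->{7,9}
Constraint 2 (Z != V) on D(Z)={4,5} D(V)={7,9}: no change
Constraint 3 (Z + V = U) on D(Z)={4,5} D(V)={7,9} D(U)={3,4,5}: Z {4,5}->{}; V {7,9}->{}; U {3,4,5}->{}
So after constraint 3: D(V) = {}

Answer: {}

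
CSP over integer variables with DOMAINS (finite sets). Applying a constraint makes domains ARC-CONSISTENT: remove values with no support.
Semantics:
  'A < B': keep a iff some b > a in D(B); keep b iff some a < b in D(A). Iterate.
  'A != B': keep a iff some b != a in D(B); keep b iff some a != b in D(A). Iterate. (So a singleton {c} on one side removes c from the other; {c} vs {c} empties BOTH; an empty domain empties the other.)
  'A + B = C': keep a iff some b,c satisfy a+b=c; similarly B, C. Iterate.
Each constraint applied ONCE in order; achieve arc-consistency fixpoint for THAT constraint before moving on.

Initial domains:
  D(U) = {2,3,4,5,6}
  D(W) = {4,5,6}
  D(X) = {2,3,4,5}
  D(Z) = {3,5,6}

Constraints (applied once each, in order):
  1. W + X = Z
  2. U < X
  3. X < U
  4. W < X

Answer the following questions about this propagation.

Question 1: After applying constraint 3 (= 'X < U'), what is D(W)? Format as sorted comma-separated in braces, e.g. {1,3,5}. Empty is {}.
Answer: {4}

Derivation:
Constraint 1 (W + X = Z) on D(W)={4,5,6} D(X)={2,3,4,5} D(Z)={3,5,6}: W {4,5,6}->{4}; X {2,3,4,5}->{2}; Z {3,5,6}->{6}
Constraint 2 (U < X) on D(U)={2,3,4,5,6} D(X)={2}: U {2,3,4,5,6}->{}; X {2}->{}
Constraint 3 (X < U) on D(X)={} D(U)={}: no change
So after constraint 3: D(W) = {4}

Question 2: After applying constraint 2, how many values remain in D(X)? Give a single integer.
Answer: 0

Derivation:
Constraint 1 (W + X = Z) on D(W)={4,5,6} D(X)={2,3,4,5} D(Z)={3,5,6}: W {4,5,6}->{4}; X {2,3,4,5}->{2}; Z {3,5,6}->{6}
Constraint 2 (U < X) on D(U)={2,3,4,5,6} D(X)={2}: U {2,3,4,5,6}->{}; X {2}->{}
So after constraint 2: D(X)={}, size = 0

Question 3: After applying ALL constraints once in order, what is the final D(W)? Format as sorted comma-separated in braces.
Answer: {}

Derivation:
Constraint 1 (W + X = Z) on D(W)={4,5,6} D(X)={2,3,4,5} D(Z)={3,5,6}: W {4,5,6}->{4}; X {2,3,4,5}->{2}; Z {3,5,6}->{6}
Constraint 2 (U < X) on D(U)={2,3,4,5,6} D(X)={2}: U {2,3,4,5,6}->{}; X {2}->{}
Constraint 3 (X < U) on D(X)={} D(U)={}: no change
Constraint 4 (W < X) on D(W)={4} D(X)={}: W {4}->{}
So after all 4 constraints: D(W) = {}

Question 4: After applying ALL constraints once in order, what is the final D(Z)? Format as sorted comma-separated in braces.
Answer: {6}

Derivation:
Constraint 1 (W + X = Z) on D(W)={4,5,6} D(X)={2,3,4,5} D(Z)={3,5,6}: W {4,5,6}->{4}; X {2,3,4,5}->{2}; Z {3,5,6}->{6}
Constraint 2 (U < X) on D(U)={2,3,4,5,6} D(X)={2}: U {2,3,4,5,6}->{}; X {2}->{}
Constraint 3 (X < U) on D(X)={} D(U)={}: no change
Constraint 4 (W < X) on D(W)={4} D(X)={}: W {4}->{}
So after all 4 constraints: D(Z) = {6}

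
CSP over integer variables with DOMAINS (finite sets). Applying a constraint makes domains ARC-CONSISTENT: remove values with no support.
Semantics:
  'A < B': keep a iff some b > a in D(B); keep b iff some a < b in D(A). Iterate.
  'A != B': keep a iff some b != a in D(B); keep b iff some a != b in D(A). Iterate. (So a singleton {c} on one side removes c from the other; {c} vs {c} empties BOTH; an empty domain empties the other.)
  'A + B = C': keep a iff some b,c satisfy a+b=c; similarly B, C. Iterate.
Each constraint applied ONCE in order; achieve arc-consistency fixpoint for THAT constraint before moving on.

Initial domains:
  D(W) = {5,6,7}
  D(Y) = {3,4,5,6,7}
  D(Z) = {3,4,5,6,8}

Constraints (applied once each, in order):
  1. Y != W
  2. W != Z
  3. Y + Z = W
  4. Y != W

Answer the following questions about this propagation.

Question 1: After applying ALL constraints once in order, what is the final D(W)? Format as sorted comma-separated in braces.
Answer: {6,7}

Derivation:
Constraint 1 (Y != W) on D(Y)={3,4,5,6,7} D(W)={5,6,7}: no change
Constraint 2 (W != Z) on D(W)={5,6,7} D(Z)={3,4,5,6,8}: no change
Constraint 3 (Y + Z = W) on D(Y)={3,4,5,6,7} D(Z)={3,4,5,6,8} D(W)={5,6,7}: Y {3,4,5,6,7}->{3,4}; Z {3,4,5,6,8}->{3,4}; W {5,6,7}->{6,7}
Constraint 4 (Y != W) on D(Y)={3,4} D(W)={6,7}: no change
So after all 4 constraints: D(W) = {6,7}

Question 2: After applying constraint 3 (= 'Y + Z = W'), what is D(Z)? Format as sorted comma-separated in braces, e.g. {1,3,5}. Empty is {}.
Answer: {3,4}

Derivation:
Constraint 1 (Y != W) on D(Y)={3,4,5,6,7} D(W)={5,6,7}: no change
Constraint 2 (W != Z) on D(W)={5,6,7} D(Z)={3,4,5,6,8}: no change
Constraint 3 (Y + Z = W) on D(Y)={3,4,5,6,7} D(Z)={3,4,5,6,8} D(W)={5,6,7}: Y {3,4,5,6,7}->{3,4}; Z {3,4,5,6,8}->{3,4}; W {5,6,7}->{6,7}
So after constraint 3: D(Z) = {3,4}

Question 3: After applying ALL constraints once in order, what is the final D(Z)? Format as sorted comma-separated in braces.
Answer: {3,4}

Derivation:
Constraint 1 (Y != W) on D(Y)={3,4,5,6,7} D(W)={5,6,7}: no change
Constraint 2 (W != Z) on D(W)={5,6,7} D(Z)={3,4,5,6,8}: no change
Constraint 3 (Y + Z = W) on D(Y)={3,4,5,6,7} D(Z)={3,4,5,6,8} D(W)={5,6,7}: Y {3,4,5,6,7}->{3,4}; Z {3,4,5,6,8}->{3,4}; W {5,6,7}->{6,7}
Constraint 4 (Y != W) on D(Y)={3,4} D(W)={6,7}: no change
So after all 4 constraints: D(Z) = {3,4}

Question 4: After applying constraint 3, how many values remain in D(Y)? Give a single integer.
Answer: 2

Derivation:
Constraint 1 (Y != W) on D(Y)={3,4,5,6,7} D(W)={5,6,7}: no change
Constraint 2 (W != Z) on D(W)={5,6,7} D(Z)={3,4,5,6,8}: no change
Constraint 3 (Y + Z = W) on D(Y)={3,4,5,6,7} D(Z)={3,4,5,6,8} D(W)={5,6,7}: Y {3,4,5,6,7}->{3,4}; Z {3,4,5,6,8}->{3,4}; W {5,6,7}->{6,7}
So after constraint 3: D(Y)={3,4}, size = 2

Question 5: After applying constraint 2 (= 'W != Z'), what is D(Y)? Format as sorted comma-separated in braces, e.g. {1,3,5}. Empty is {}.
Answer: {3,4,5,6,7}

Derivation:
Constraint 1 (Y != W) on D(Y)={3,4,5,6,7} D(W)={5,6,7}: no change
Constraint 2 (W != Z) on D(W)={5,6,7} D(Z)={3,4,5,6,8}: no change
So after constraint 2: D(Y) = {3,4,5,6,7}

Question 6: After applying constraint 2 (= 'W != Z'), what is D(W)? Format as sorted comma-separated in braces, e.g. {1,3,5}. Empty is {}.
Answer: {5,6,7}

Derivation:
Constraint 1 (Y != W) on D(Y)={3,4,5,6,7} D(W)={5,6,7}: no change
Constraint 2 (W != Z) on D(W)={5,6,7} D(Z)={3,4,5,6,8}: no change
So after constraint 2: D(W) = {5,6,7}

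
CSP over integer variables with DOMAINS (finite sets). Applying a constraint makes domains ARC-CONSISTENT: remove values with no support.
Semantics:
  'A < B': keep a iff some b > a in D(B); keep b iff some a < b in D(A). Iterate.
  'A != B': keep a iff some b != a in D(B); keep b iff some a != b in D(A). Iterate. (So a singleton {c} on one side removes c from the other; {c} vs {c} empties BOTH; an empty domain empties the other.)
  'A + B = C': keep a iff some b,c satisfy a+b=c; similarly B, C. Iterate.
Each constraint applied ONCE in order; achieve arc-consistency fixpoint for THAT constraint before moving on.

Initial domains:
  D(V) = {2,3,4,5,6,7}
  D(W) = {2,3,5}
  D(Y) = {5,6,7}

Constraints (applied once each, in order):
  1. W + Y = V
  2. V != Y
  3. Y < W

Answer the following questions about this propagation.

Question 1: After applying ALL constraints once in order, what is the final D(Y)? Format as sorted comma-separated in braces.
Constraint 1 (W + Y = V) on D(W)={2,3,5} D(Y)={5,6,7} D(V)={2,3,4,5,6,7}: W {2,3,5}->{2}; Y {5,6,7}->{5}; V {2,3,4,5,6,7}->{7}
Constraint 2 (V != Y) on D(V)={7} D(Y)={5}: no change
Constraint 3 (Y < W) on D(Y)={5} D(W)={2}: Y {5}->{}; W {2}->{}
So after all 3 constraints: D(Y) = {}

Answer: {}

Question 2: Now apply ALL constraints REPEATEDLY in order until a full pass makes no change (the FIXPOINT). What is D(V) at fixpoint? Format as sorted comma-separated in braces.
pass 0 (initial): D(V)={2,3,4,5,6,7}
pass 1: V {2,3,4,5,6,7}->{7}; W {2,3,5}->{}; Y {5,6,7}->{}
pass 2: V {7}->{}
pass 3: no change
Fixpoint after 3 passes: D(V) = {}

Answer: {}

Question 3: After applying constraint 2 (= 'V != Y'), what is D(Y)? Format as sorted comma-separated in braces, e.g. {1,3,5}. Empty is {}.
Constraint 1 (W + Y = V) on D(W)={2,3,5} D(Y)={5,6,7} D(V)={2,3,4,5,6,7}: W {2,3,5}->{2}; Y {5,6,7}->{5}; V {2,3,4,5,6,7}->{7}
Constraint 2 (V != Y) on D(V)={7} D(Y)={5}: no change
So after constraint 2: D(Y) = {5}

Answer: {5}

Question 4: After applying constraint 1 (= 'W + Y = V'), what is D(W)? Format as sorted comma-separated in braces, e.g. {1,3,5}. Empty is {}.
Answer: {2}

Derivation:
Constraint 1 (W + Y = V) on D(W)={2,3,5} D(Y)={5,6,7} D(V)={2,3,4,5,6,7}: W {2,3,5}->{2}; Y {5,6,7}->{5}; V {2,3,4,5,6,7}->{7}
So after constraint 1: D(W) = {2}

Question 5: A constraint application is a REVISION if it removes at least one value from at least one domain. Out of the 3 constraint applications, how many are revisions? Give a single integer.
Answer: 2

Derivation:
Constraint 1 (W + Y = V) on D(W)={2,3,5} D(Y)={5,6,7} D(V)={2,3,4,5,6,7}: W {2,3,5}->{2}; Y {5,6,7}->{5}; V {2,3,4,5,6,7}->{7} => REVISION
Constraint 2 (V != Y) on D(V)={7} D(Y)={5}: no change => not a revision
Constraint 3 (Y < W) on D(Y)={5} D(W)={2}: Y {5}->{}; W {2}->{} => REVISION
Total revisions = 2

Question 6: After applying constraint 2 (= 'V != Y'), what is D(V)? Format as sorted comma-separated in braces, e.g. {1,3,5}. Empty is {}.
Constraint 1 (W + Y = V) on D(W)={2,3,5} D(Y)={5,6,7} D(V)={2,3,4,5,6,7}: W {2,3,5}->{2}; Y {5,6,7}->{5}; V {2,3,4,5,6,7}->{7}
Constraint 2 (V != Y) on D(V)={7} D(Y)={5}: no change
So after constraint 2: D(V) = {7}

Answer: {7}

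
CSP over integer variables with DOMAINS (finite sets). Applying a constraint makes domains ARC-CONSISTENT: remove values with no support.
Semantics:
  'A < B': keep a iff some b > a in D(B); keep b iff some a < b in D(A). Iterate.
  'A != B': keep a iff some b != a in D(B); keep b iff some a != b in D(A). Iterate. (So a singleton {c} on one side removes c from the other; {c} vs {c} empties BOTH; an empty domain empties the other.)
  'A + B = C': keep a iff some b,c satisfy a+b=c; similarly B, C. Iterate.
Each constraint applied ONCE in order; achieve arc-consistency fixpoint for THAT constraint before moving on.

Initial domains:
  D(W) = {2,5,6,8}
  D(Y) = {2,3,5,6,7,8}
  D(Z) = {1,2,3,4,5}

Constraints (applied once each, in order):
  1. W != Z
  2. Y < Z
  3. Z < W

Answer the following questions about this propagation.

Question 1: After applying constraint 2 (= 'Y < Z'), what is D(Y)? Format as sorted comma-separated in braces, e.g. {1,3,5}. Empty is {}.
Constraint 1 (W != Z) on D(W)={2,5,6,8} D(Z)={1,2,3,4,5}: no change
Constraint 2 (Y < Z) on D(Y)={2,3,5,6,7,8} D(Z)={1,2,3,4,5}: Y {2,3,5,6,7,8}->{2,3}; Z {1,2,3,4,5}->{3,4,5}
So after constraint 2: D(Y) = {2,3}

Answer: {2,3}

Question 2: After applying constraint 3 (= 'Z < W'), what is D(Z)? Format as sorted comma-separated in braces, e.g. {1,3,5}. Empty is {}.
Answer: {3,4,5}

Derivation:
Constraint 1 (W != Z) on D(W)={2,5,6,8} D(Z)={1,2,3,4,5}: no change
Constraint 2 (Y < Z) on D(Y)={2,3,5,6,7,8} D(Z)={1,2,3,4,5}: Y {2,3,5,6,7,8}->{2,3}; Z {1,2,3,4,5}->{3,4,5}
Constraint 3 (Z < W) on D(Z)={3,4,5} D(W)={2,5,6,8}: W {2,5,6,8}->{5,6,8}
So after constraint 3: D(Z) = {3,4,5}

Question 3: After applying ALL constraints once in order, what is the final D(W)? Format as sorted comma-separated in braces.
Answer: {5,6,8}

Derivation:
Constraint 1 (W != Z) on D(W)={2,5,6,8} D(Z)={1,2,3,4,5}: no change
Constraint 2 (Y < Z) on D(Y)={2,3,5,6,7,8} D(Z)={1,2,3,4,5}: Y {2,3,5,6,7,8}->{2,3}; Z {1,2,3,4,5}->{3,4,5}
Constraint 3 (Z < W) on D(Z)={3,4,5} D(W)={2,5,6,8}: W {2,5,6,8}->{5,6,8}
So after all 3 constraints: D(W) = {5,6,8}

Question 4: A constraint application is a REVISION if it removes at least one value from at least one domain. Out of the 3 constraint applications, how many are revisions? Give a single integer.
Answer: 2

Derivation:
Constraint 1 (W != Z) on D(W)={2,5,6,8} D(Z)={1,2,3,4,5}: no change => not a revision
Constraint 2 (Y < Z) on D(Y)={2,3,5,6,7,8} D(Z)={1,2,3,4,5}: Y {2,3,5,6,7,8}->{2,3}; Z {1,2,3,4,5}->{3,4,5} => REVISION
Constraint 3 (Z < W) on D(Z)={3,4,5} D(W)={2,5,6,8}: W {2,5,6,8}->{5,6,8} => REVISION
Total revisions = 2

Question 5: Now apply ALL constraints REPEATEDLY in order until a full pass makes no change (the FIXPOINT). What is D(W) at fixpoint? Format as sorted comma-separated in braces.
pass 0 (initial): D(W)={2,5,6,8}
pass 1: W {2,5,6,8}->{5,6,8}; Y {2,3,5,6,7,8}->{2,3}; Z {1,2,3,4,5}->{3,4,5}
pass 2: no change
Fixpoint after 2 passes: D(W) = {5,6,8}

Answer: {5,6,8}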